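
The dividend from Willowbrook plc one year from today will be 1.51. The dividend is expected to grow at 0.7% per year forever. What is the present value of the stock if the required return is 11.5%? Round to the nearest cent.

13.98

Growing perpetuity: P = D₁ / (r − g) = 1.5100 / (0.115 − 0.007) = 13.98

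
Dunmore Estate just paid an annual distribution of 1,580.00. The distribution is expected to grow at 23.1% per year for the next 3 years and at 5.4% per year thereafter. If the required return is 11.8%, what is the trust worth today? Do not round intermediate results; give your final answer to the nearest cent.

D_1 = 1944.98000
D_2 = 2394.27038
D_3 = 2947.34684
Terminal value at year 3: TV = D_3×(1+g_2)/(r−g_2) = 3106.50357/0.064 = 48539.11823
P_0 = D_1/(1+r)^1 + D_2/(1+r)^2 + D_3/(1+r)^3 + TV/(1+r)^3
    = 1739.69589 + 1915.53277 + 2109.14207 + 34734.93352 = 40499.30425

40499.30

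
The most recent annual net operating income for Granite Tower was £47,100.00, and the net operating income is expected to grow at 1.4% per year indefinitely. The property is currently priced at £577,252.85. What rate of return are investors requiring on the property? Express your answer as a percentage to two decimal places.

9.67%

D₁ = £47,100.00 × 1.014 = £47,759.4000
P = D₁/(r − g) ⇒ r = D₁/P + g = £47,759.4000/£577,252.85 + 0.014 = 0.082736 + 0.014 = 0.096736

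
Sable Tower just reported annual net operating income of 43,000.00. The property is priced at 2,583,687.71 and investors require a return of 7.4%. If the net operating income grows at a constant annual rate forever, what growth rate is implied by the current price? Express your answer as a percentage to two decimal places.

5.64%

P = D₀(1+g)/(r−g) ⇒ P(r−g) = D₀(1+g) ⇒ g(P+D₀) = P·r − D₀
g = (P·r − D₀)/(P + D₀) = (2,583,687.71×0.074 − 43,000.00) / (2,583,687.71 + 43,000.00) = 0.056418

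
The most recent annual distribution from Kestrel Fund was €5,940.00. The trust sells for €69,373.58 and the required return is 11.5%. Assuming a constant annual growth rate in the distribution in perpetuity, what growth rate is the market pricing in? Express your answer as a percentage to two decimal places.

2.71%

P = D₀(1+g)/(r−g) ⇒ P(r−g) = D₀(1+g) ⇒ g(P+D₀) = P·r − D₀
g = (P·r − D₀)/(P + D₀) = (€69,373.58×0.115 − €5,940.00) / (€69,373.58 + €5,940.00) = 0.027060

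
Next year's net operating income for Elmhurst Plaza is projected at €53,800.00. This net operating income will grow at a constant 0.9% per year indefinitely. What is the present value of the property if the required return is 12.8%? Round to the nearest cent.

€452100.84

Growing perpetuity: P = D₁ / (r − g) = €53,800.0000 / (0.128 − 0.009) = €452,100.84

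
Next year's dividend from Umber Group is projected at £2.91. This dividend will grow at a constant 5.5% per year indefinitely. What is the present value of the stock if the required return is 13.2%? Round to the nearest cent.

£37.79

Growing perpetuity: P = D₁ / (r − g) = £2.9100 / (0.132 − 0.055) = £37.79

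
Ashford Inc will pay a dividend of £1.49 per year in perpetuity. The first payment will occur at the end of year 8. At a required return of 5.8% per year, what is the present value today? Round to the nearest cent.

£17.31

Value at end of year 7: C / r = £1.49 / 0.058 = £25.6897
Discount to today: PV = £25.6897 / (1 + 0.058)^7 = £25.6897 / 1.483883 = £17.31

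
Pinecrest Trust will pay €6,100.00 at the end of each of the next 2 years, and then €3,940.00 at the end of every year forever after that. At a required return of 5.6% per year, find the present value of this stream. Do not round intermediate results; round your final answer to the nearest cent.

€74339.58

PV of 2-year annuity: €6,100.00 × [1 − (1+0.056)^−2] / 0.056 = 11246.69995
Perpetuity value at year 2: €3,940.00 / 0.056 = 70357.14286
PV of perpetuity: 70357.14286 / (1+0.056)^2 = 63092.88092
Total PV = 11246.69995 + 63092.88092 = 74339.58087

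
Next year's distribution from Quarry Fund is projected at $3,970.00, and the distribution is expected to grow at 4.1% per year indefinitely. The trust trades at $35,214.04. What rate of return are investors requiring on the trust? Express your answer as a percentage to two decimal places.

P = D₁/(r − g) ⇒ r = D₁/P + g = $3,970.0000/$35,214.04 + 0.041 = 0.112739 + 0.041 = 0.153739

15.37%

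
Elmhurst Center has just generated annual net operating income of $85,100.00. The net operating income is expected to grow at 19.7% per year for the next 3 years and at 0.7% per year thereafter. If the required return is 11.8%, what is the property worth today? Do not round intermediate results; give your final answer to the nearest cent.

D_1 = 101864.70000
D_2 = 121932.04590
D_3 = 145952.65894
Terminal value at year 3: TV = D_3×(1+g_2)/(r−g_2) = 146974.32755/0.111 = 1324093.04104
P_0 = D_1/(1+r)^1 + D_2/(1+r)^2 + D_3/(1+r)^3 + TV/(1+r)^3
    = 91113.32737 + 97551.56786 + 104444.74662 + 947530.26890 = 1240639.91075

$1240639.91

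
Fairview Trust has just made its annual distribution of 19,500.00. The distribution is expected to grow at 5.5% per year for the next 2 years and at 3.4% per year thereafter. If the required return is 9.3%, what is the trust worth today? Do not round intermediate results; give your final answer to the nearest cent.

355385.81

D_1 = 20572.50000
D_2 = 21703.98750
Terminal value at year 2: TV = D_2×(1+g_2)/(r−g_2) = 22441.92307/0.059 = 380371.57754
P_0 = D_1/(1+r)^1 + D_2/(1+r)^2 + TV/(1+r)^2
    = 18822.04941 + 18167.66891 + 318396.09588 = 355385.81420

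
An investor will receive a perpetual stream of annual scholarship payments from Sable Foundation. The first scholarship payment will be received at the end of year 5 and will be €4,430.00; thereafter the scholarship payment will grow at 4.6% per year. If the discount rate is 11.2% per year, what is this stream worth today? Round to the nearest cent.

Value at end of year 4: C₁ / (r − g) = €4,430.00 / (0.112 − 0.046) = €67,121.2121
Discount to today: PV = €67,121.2121 / (1 + 0.112)^4 = €67,121.2121 / 1.529041 = €43,897.59

€43897.59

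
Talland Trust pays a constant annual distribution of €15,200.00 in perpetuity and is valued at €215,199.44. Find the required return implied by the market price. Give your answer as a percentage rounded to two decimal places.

7.06%

P = C/r ⇒ r = C/P = €15,200.00/€215,199.44 = 0.070632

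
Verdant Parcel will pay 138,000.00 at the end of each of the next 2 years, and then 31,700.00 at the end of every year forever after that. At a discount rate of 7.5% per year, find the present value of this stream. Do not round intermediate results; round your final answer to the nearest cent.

PV of 2-year annuity: 138,000.00 × [1 − (1+0.075)^−2] / 0.075 = 247787.99351
Perpetuity value at year 2: 31,700.00 / 0.075 = 422666.66667
PV of perpetuity: 422666.66667 / (1+0.075)^2 = 365747.25077
Total PV = 247787.99351 + 365747.25077 = 613535.24428

613535.24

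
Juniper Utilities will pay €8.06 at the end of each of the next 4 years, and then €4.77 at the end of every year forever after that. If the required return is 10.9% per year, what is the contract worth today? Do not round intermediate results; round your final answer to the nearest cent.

PV of 4-year annuity: €8.06 × [1 − (1+0.109)^−4] / 0.109 = 25.05920
Perpetuity value at year 4: €4.77 / 0.109 = 43.76147
PV of perpetuity: 43.76147 / (1+0.109)^4 = 28.93115
Total PV = 25.05920 + 28.93115 = 53.99035

€53.99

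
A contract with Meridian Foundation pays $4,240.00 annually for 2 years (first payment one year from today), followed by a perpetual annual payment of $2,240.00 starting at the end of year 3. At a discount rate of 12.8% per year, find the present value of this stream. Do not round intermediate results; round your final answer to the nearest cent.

PV of 2-year annuity: $4,240.00 × [1 − (1+0.128)^−2] / 0.128 = 7091.19260
Perpetuity value at year 2: $2,240.00 / 0.128 = 17500.00000
PV of perpetuity: 17500.00000 / (1+0.128)^2 = 13753.70957
Total PV = 7091.19260 + 13753.70957 = 20844.90217

$20844.90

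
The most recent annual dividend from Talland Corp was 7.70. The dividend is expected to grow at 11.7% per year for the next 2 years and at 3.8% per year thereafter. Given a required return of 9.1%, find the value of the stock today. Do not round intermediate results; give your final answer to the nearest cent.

174.03

D_1 = 8.60090
D_2 = 9.60721
Terminal value at year 2: TV = D_2×(1+g_2)/(r−g_2) = 9.97228/0.053 = 188.15621
P_0 = D_1/(1+r)^1 + D_2/(1+r)^2 + TV/(1+r)^2
    = 7.88350 + 8.07138 + 158.07713 = 174.03201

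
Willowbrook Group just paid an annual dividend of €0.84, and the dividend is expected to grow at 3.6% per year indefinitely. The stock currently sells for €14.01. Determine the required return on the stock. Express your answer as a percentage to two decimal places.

9.81%

D₁ = €0.84 × 1.036 = €0.8702
P = D₁/(r − g) ⇒ r = D₁/P + g = €0.8702/€14.01 + 0.036 = 0.062116 + 0.036 = 0.098116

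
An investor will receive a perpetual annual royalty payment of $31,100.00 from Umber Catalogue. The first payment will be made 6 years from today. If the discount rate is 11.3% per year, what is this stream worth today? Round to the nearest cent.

Value at end of year 5: C / r = $31,100.00 / 0.113 = $275,221.2389
Discount to today: PV = $275,221.2389 / (1 + 0.113)^5 = $275,221.2389 / 1.707953 = $161,141.03

$161141.03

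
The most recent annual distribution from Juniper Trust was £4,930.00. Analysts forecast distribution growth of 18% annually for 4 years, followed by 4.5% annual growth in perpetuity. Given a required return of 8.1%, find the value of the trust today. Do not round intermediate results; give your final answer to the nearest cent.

D_1 = 5817.40000
D_2 = 6864.53200
D_3 = 8100.14776
D_4 = 9558.17436
Terminal value at year 4: TV = D_4×(1+g_2)/(r−g_2) = 9988.29220/0.036 = 277452.56119
P_0 = D_1/(1+r)^1 + D_2/(1+r)^2 + D_3/(1+r)^3 + D_4/(1+r)^4 + TV/(1+r)^4
    = 5381.49861 + 5874.34631 + 6412.32992 + 6999.58308 + 203182.34219 = 227850.10012

£227850.10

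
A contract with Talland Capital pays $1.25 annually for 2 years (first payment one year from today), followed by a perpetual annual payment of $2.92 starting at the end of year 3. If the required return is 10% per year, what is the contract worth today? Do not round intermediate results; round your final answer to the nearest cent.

PV of 2-year annuity: $1.25 × [1 − (1+0.1)^−2] / 0.1 = 2.16942
Perpetuity value at year 2: $2.92 / 0.1 = 29.20000
PV of perpetuity: 29.20000 / (1+0.1)^2 = 24.13223
Total PV = 2.16942 + 24.13223 = 26.30165

$26.30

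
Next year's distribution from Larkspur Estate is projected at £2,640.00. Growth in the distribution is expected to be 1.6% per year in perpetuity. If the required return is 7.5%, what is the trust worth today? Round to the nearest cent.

Growing perpetuity: P = D₁ / (r − g) = £2,640.0000 / (0.075 − 0.016) = £44,745.76

£44745.76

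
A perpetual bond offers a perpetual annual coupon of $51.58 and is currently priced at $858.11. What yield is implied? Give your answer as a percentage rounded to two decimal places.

6.01%

P = C/r ⇒ r = C/P = $51.58/$858.11 = 0.060109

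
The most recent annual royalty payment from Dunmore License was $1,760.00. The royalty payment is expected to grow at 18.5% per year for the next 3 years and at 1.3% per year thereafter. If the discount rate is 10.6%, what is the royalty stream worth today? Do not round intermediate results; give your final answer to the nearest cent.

$29650.03

D_1 = 2085.60000
D_2 = 2471.43600
D_3 = 2928.65166
Terminal value at year 3: TV = D_3×(1+g_2)/(r−g_2) = 2966.72413/0.093 = 31900.25948
P_0 = D_1/(1+r)^1 + D_2/(1+r)^2 + D_3/(1+r)^3 + TV/(1+r)^3
    = 1885.71429 + 2020.40816 + 2164.72303 + 23579.18744 = 29650.03292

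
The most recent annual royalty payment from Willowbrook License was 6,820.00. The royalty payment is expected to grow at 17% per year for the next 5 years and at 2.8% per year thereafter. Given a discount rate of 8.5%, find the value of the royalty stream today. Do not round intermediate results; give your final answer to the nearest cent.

D_1 = 7979.40000
D_2 = 9335.89800
D_3 = 10923.00066
D_4 = 12779.91077
D_5 = 14952.49560
Terminal value at year 5: TV = D_5×(1+g_2)/(r−g_2) = 15371.16548/0.057 = 269669.56983
P_0 = D_1/(1+r)^1 + D_2/(1+r)^2 + D_3/(1+r)^3 + D_4/(1+r)^4 + D_5/(1+r)^5 + TV/(1+r)^5
    = 7354.28571 + 7930.42791 + 8551.70568 + 9221.65497 + 9944.08877 + 179342.51322 = 222344.67626

222344.68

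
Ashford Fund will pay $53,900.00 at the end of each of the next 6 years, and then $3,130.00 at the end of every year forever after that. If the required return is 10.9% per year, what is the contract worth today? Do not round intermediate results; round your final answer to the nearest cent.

PV of 6-year annuity: $53,900.00 × [1 − (1+0.109)^−6] / 0.109 = 228684.38772
Perpetuity value at year 6: $3,130.00 / 0.109 = 28715.59633
PV of perpetuity: 28715.59633 / (1+0.109)^6 = 15435.77938
Total PV = 228684.38772 + 15435.77938 = 244120.16710

$244120.17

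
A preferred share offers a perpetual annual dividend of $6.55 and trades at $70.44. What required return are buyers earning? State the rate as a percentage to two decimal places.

9.30%

P = C/r ⇒ r = C/P = $6.55/$70.44 = 0.092987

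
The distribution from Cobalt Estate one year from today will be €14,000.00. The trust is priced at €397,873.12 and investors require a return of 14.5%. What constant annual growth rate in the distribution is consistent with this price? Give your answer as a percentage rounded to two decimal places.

10.98%

P = D₁/(r−g) ⇒ g = r − D₁/P = 0.145 − €14,000.00/€397,873.12 = 0.109813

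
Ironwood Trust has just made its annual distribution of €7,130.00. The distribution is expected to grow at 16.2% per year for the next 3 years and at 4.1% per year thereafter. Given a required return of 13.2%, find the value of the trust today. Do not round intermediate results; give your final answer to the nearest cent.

D_1 = 8285.06000
D_2 = 9627.23972
D_3 = 11186.85255
Terminal value at year 3: TV = D_3×(1+g_2)/(r−g_2) = 11645.51351/0.091 = 127972.67593
P_0 = D_1/(1+r)^1 + D_2/(1+r)^2 + D_3/(1+r)^3 + TV/(1+r)^3
    = 7318.95760 + 7512.92290 + 7712.02864 + 88222.21768 = 110766.12682

€110766.13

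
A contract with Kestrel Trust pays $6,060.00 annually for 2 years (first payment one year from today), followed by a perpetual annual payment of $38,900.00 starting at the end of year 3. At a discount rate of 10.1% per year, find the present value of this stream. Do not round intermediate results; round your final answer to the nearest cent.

$328229.87

PV of 2-year annuity: $6,060.00 × [1 − (1+0.101)^−2] / 0.101 = 10503.25812
Perpetuity value at year 2: $38,900.00 / 0.101 = 385148.51485
PV of perpetuity: 385148.51485 / (1+0.101)^2 = 317726.61040
Total PV = 10503.25812 + 317726.61040 = 328229.86852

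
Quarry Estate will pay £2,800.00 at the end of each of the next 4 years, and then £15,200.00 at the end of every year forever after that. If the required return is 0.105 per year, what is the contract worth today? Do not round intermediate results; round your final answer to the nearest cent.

PV of 4-year annuity: £2,800.00 × [1 − (1+0.105)^−4] / 0.105 = 8780.40334
Perpetuity value at year 4: £15,200.00 / 0.105 = 144761.90476
PV of perpetuity: 144761.90476 / (1+0.105)^4 = 97096.85804
Total PV = 8780.40334 + 97096.85804 = 105877.26138

£105877.26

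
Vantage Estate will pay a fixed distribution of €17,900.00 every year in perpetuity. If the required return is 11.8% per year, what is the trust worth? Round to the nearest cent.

€151694.92

Level perpetuity: PV = C / r = €17,900.00 / 0.118 = €151,694.92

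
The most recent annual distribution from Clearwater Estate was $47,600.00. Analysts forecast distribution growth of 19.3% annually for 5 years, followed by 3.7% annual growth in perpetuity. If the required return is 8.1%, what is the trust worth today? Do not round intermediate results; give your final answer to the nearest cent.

D_1 = 56786.80000
D_2 = 67746.65240
D_3 = 80821.75631
D_4 = 96420.35528
D_5 = 115029.48385
Terminal value at year 5: TV = D_5×(1+g_2)/(r−g_2) = 119285.57475/0.044 = 2711035.78985
P_0 = D_1/(1+r)^1 + D_2/(1+r)^2 + D_3/(1+r)^3 + D_4/(1+r)^4 + D_5/(1+r)^5 + TV/(1+r)^5
    = 52531.72988 + 57974.42530 + 63981.02625 + 70609.95774 + 77925.69805 + 1836567.01985 = 2159589.85707

$2159589.86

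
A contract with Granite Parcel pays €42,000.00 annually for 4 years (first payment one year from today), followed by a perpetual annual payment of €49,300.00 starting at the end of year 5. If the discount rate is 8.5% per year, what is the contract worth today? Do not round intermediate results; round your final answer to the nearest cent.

€556088.14

PV of 4-year annuity: €42,000.00 × [1 − (1+0.085)^−4] / 0.085 = 137575.05954
Perpetuity value at year 4: €49,300.00 / 0.085 = 580000.00000
PV of perpetuity: 580000.00000 / (1+0.085)^4 = 418513.08488
Total PV = 137575.05954 + 418513.08488 = 556088.14441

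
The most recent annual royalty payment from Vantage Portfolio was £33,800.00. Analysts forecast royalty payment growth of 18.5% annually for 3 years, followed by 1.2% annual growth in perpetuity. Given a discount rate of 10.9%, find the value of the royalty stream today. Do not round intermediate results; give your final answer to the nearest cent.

D_1 = 40053.00000
D_2 = 47462.80500
D_3 = 56243.42393
Terminal value at year 3: TV = D_3×(1+g_2)/(r−g_2) = 56918.34501/0.097 = 586787.06198
P_0 = D_1/(1+r)^1 + D_2/(1+r)^2 + D_3/(1+r)^3 + TV/(1+r)^3
    = 36116.32101 + 38591.37998 + 41236.05525 + 430215.33934 = 546159.09558

£546159.10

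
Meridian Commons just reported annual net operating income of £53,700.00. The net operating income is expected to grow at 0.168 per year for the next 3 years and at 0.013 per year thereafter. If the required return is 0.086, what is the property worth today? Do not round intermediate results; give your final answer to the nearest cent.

£1113719.01

D_1 = 62721.60000
D_2 = 73258.82880
D_3 = 85566.31204
Terminal value at year 3: TV = D_3×(1+g_2)/(r−g_2) = 86678.67409/0.073 = 1187379.09719
P_0 = D_1/(1+r)^1 + D_2/(1+r)^2 + D_3/(1+r)^3 + TV/(1+r)^3
    = 57754.69613 + 62115.54796 + 66805.67221 + 927043.09513 = 1113719.01143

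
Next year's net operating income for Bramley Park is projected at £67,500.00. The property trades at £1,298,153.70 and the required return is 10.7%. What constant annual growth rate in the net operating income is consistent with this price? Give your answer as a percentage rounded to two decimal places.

P = D₁/(r−g) ⇒ g = r − D₁/P = 0.107 − £67,500.00/£1,298,153.70 = 0.055003

5.50%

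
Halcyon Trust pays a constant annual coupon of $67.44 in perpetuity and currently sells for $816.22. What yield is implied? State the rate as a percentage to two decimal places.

P = C/r ⇒ r = C/P = $67.44/$816.22 = 0.082625

8.26%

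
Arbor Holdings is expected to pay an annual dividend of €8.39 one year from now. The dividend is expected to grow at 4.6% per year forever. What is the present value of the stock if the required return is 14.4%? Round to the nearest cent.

€85.61

Growing perpetuity: P = D₁ / (r − g) = €8.3900 / (0.144 − 0.046) = €85.61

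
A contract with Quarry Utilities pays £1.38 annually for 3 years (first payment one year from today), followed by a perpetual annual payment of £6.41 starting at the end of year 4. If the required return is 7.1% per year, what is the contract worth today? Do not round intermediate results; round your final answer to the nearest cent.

PV of 3-year annuity: £1.38 × [1 − (1+0.071)^−3] / 0.071 = 3.61495
Perpetuity value at year 3: £6.41 / 0.071 = 90.28169
PV of perpetuity: 90.28169 / (1+0.071)^3 = 73.49051
Total PV = 3.61495 + 73.49051 = 77.10546

£77.11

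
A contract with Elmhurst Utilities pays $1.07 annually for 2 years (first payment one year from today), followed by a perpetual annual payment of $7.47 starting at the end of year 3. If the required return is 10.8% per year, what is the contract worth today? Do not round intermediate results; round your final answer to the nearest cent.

PV of 2-year annuity: $1.07 × [1 − (1+0.108)^−2] / 0.108 = 1.83728
Perpetuity value at year 2: $7.47 / 0.108 = 69.16667
PV of perpetuity: 69.16667 / (1+0.108)^2 = 56.34006
Total PV = 1.83728 + 56.34006 = 58.17734

$58.18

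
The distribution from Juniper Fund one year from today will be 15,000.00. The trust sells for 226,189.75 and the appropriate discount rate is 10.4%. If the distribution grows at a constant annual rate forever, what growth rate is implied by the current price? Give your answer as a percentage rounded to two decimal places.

P = D₁/(r−g) ⇒ g = r − D₁/P = 0.104 − 15,000.00/226,189.75 = 0.037684

3.77%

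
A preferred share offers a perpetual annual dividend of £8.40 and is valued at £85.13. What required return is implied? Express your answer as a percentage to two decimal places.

9.87%

P = C/r ⇒ r = C/P = £8.40/£85.13 = 0.098673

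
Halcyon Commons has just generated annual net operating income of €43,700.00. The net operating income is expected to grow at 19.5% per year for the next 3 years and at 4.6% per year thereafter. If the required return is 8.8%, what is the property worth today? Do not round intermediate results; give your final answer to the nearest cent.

D_1 = 52221.50000
D_2 = 62404.69250
D_3 = 74573.60754
Terminal value at year 3: TV = D_3×(1+g_2)/(r−g_2) = 78003.99348/0.042 = 1857237.94010
P_0 = D_1/(1+r)^1 + D_2/(1+r)^2 + D_3/(1+r)^3 + TV/(1+r)^3
    = 47997.70221 + 52718.06446 + 57902.65352 + 1442051.79966 = 1600670.21985

€1600670.22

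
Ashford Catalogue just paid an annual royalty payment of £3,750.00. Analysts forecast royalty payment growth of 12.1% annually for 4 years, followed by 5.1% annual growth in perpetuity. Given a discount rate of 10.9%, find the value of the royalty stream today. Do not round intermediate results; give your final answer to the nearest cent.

D_1 = 4203.75000
D_2 = 4712.40375
D_3 = 5282.60460
D_4 = 5921.79976
Terminal value at year 4: TV = D_4×(1+g_2)/(r−g_2) = 6223.81155/0.058 = 107307.09567
P_0 = D_1/(1+r)^1 + D_2/(1+r)^2 + D_3/(1+r)^3 + D_4/(1+r)^4 + TV/(1+r)^4
    = 3790.57710 + 3831.59326 + 3873.05324 + 3914.96184 + 70941.80856 = 86351.99400

£86351.99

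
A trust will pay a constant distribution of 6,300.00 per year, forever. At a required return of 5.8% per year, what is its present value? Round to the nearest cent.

108620.69

Level perpetuity: PV = C / r = 6,300.00 / 0.058 = 108,620.69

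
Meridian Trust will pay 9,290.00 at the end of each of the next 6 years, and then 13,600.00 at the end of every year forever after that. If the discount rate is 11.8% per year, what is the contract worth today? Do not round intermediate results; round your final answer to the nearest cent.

97433.24

PV of 6-year annuity: 9,290.00 × [1 − (1+0.118)^−6] / 0.118 = 38412.30773
Perpetuity value at year 6: 13,600.00 / 0.118 = 115254.23729
PV of perpetuity: 115254.23729 / (1+0.118)^6 = 59020.93426
Total PV = 38412.30773 + 59020.93426 = 97433.24199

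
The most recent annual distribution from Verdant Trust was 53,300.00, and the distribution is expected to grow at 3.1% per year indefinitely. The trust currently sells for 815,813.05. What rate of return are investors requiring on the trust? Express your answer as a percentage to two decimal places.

9.84%

D₁ = 53,300.00 × 1.031 = 54,952.3000
P = D₁/(r − g) ⇒ r = D₁/P + g = 54,952.3000/815,813.05 + 0.031 = 0.067359 + 0.031 = 0.098359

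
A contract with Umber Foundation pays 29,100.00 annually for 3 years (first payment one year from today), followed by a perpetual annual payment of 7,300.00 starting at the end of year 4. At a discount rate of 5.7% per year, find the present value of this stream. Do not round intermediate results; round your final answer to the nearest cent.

186666.79

PV of 3-year annuity: 29,100.00 × [1 − (1+0.057)^−3] / 0.057 = 78218.41630
Perpetuity value at year 3: 7,300.00 / 0.057 = 128070.17544
PV of perpetuity: 128070.17544 / (1+0.057)^3 = 108448.37341
Total PV = 78218.41630 + 108448.37341 = 186666.78972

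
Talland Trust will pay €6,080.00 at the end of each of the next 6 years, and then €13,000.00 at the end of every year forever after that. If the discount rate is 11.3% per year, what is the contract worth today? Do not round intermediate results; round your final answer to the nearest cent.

PV of 6-year annuity: €6,080.00 × [1 − (1+0.113)^−6] / 0.113 = 25500.89692
Perpetuity value at year 6: €13,000.00 / 0.113 = 115044.24779
PV of perpetuity: 115044.24779 / (1+0.113)^6 = 60519.30372
Total PV = 25500.89692 + 60519.30372 = 86020.20064

€86020.20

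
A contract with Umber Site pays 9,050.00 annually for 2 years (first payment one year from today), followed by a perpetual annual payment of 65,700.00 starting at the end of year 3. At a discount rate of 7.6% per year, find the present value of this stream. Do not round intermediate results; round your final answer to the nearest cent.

PV of 2-year annuity: 9,050.00 × [1 − (1+0.076)^−2] / 0.076 = 16227.49133
Perpetuity value at year 2: 65,700.00 / 0.076 = 864473.68421
PV of perpetuity: 864473.68421 / (1+0.076)^2 = 746667.47645
Total PV = 16227.49133 + 746667.47645 = 762894.96777

762894.97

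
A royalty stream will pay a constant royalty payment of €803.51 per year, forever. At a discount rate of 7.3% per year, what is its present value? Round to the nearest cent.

Level perpetuity: PV = C / r = €803.51 / 0.073 = €11,006.99

€11006.99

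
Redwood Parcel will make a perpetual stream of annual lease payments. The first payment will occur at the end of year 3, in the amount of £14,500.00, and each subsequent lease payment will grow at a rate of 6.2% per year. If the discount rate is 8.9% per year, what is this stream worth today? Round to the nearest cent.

Value at end of year 2: C₁ / (r − g) = £14,500.00 / (0.089 − 0.062) = £537,037.0370
Discount to today: PV = £537,037.0370 / (1 + 0.089)^2 = £537,037.0370 / 1.185921 = £452,843.85

£452843.85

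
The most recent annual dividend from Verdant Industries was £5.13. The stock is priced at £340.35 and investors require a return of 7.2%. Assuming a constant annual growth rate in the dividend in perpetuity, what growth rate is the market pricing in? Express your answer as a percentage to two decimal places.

5.61%

P = D₀(1+g)/(r−g) ⇒ P(r−g) = D₀(1+g) ⇒ g(P+D₀) = P·r − D₀
g = (P·r − D₀)/(P + D₀) = (£340.35×0.072 − £5.13) / (£340.35 + £5.13) = 0.056082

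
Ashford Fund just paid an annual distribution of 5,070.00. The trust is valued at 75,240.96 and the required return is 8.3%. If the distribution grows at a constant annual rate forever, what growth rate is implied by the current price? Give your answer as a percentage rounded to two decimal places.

P = D₀(1+g)/(r−g) ⇒ P(r−g) = D₀(1+g) ⇒ g(P+D₀) = P·r − D₀
g = (P·r − D₀)/(P + D₀) = (75,240.96×0.083 − 5,070.00) / (75,240.96 + 5,070.00) = 0.014631

1.46%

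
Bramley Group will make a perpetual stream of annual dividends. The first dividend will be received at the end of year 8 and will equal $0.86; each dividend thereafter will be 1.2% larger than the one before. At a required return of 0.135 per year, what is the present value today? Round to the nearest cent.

$2.88

Value at end of year 7: C₁ / (r − g) = $0.86 / (0.135 − 0.012) = $6.9919
Discount to today: PV = $6.9919 / (1 + 0.135)^7 = $6.9919 / 2.426448 = $2.88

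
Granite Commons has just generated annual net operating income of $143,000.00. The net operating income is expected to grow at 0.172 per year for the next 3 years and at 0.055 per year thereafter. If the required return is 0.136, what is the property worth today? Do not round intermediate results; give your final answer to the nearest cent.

D_1 = 167596.00000
D_2 = 196422.51200
D_3 = 230207.18406
Terminal value at year 3: TV = D_3×(1+g_2)/(r−g_2) = 242868.57919/0.081 = 2998377.52083
P_0 = D_1/(1+r)^1 + D_2/(1+r)^2 + D_3/(1+r)^3 + TV/(1+r)^3
    = 147531.69014 + 152206.99018 + 157030.45114 + 2045273.15987 = 2502042.29133

$2502042.29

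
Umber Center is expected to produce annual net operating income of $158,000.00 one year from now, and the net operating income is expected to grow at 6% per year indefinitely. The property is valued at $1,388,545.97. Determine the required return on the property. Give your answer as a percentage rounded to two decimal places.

17.38%

P = D₁/(r − g) ⇒ r = D₁/P + g = $158,000.0000/$1,388,545.97 + 0.06 = 0.113788 + 0.06 = 0.173788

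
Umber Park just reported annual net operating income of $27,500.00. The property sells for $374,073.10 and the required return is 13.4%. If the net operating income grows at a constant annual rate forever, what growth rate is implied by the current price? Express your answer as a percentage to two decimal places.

P = D₀(1+g)/(r−g) ⇒ P(r−g) = D₀(1+g) ⇒ g(P+D₀) = P·r − D₀
g = (P·r − D₀)/(P + D₀) = ($374,073.10×0.134 − $27,500.00) / ($374,073.10 + $27,500.00) = 0.056343

5.63%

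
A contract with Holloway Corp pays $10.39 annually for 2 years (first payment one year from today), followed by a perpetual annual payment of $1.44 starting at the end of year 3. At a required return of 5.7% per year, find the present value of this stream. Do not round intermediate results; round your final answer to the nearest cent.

PV of 2-year annuity: $10.39 × [1 − (1+0.057)^−2] / 0.057 = 19.12933
Perpetuity value at year 2: $1.44 / 0.057 = 25.26316
PV of perpetuity: 25.26316 / (1+0.057)^2 = 22.61193
Total PV = 19.12933 + 22.61193 = 41.74127

$41.74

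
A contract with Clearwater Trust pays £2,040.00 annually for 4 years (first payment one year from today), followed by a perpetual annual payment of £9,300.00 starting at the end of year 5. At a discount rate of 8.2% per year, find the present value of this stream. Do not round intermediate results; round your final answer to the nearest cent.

PV of 4-year annuity: £2,040.00 × [1 − (1+0.082)^−4] / 0.082 = 6726.76812
Perpetuity value at year 4: £9,300.00 / 0.082 = 113414.63415
PV of perpetuity: 113414.63415 / (1+0.082)^4 = 82748.48535
Total PV = 6726.76812 + 82748.48535 = 89475.25347

£89475.25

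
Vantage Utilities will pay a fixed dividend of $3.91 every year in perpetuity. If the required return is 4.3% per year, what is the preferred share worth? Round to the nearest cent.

$90.93

Level perpetuity: PV = C / r = $3.91 / 0.043 = $90.93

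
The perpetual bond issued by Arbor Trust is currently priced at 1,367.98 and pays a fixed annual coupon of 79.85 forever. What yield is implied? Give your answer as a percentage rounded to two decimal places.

P = C/r ⇒ r = C/P = 79.85/1,367.98 = 0.058371

5.84%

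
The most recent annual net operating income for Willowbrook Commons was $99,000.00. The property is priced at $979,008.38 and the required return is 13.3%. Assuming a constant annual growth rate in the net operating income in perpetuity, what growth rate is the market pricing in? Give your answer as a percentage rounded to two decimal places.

P = D₀(1+g)/(r−g) ⇒ P(r−g) = D₀(1+g) ⇒ g(P+D₀) = P·r − D₀
g = (P·r − D₀)/(P + D₀) = ($979,008.38×0.133 − $99,000.00) / ($979,008.38 + $99,000.00) = 0.028950

2.89%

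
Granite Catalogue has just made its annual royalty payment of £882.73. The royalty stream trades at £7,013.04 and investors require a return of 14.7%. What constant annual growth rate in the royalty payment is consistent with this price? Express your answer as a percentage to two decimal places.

P = D₀(1+g)/(r−g) ⇒ P(r−g) = D₀(1+g) ⇒ g(P+D₀) = P·r − D₀
g = (P·r − D₀)/(P + D₀) = (£7,013.04×0.147 − £882.73) / (£7,013.04 + £882.73) = 0.018768

1.88%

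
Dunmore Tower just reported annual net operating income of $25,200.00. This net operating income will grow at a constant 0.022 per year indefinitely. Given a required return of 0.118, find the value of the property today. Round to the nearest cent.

$268275.00

D₁ = D₀ × (1 + g) = $25,200.00 × 1.022 = $25,754.4000
Growing perpetuity: P = D₁ / (r − g) = $25,754.4000 / (0.118 − 0.022) = $268,275.00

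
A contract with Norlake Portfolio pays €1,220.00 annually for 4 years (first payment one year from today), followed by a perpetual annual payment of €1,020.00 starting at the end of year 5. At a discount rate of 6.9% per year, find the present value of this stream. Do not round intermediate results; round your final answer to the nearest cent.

€15461.58

PV of 4-year annuity: €1,220.00 × [1 − (1+0.069)^−4] / 0.069 = 4141.74383
Perpetuity value at year 4: €1,020.00 / 0.069 = 14782.60870
PV of perpetuity: 14782.60870 / (1+0.069)^4 = 11319.83927
Total PV = 4141.74383 + 11319.83927 = 15461.58309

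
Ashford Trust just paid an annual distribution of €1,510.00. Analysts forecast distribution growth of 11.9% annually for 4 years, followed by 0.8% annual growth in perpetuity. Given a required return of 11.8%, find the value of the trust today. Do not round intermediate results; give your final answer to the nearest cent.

D_1 = 1689.69000
D_2 = 1890.76311
D_3 = 2115.76392
D_4 = 2367.53983
Terminal value at year 4: TV = D_4×(1+g_2)/(r−g_2) = 2386.48015/0.11 = 21695.27405
P_0 = D_1/(1+r)^1 + D_2/(1+r)^2 + D_3/(1+r)^3 + D_4/(1+r)^4 + TV/(1+r)^4
    = 1511.35063 + 1512.70246 + 1514.05550 + 1515.40976 + 13886.66396 = 19940.18230

€19940.18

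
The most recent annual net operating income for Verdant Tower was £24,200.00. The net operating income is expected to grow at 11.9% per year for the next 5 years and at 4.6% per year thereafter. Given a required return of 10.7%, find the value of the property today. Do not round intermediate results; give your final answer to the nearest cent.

£562947.35

D_1 = 27079.80000
D_2 = 30302.29620
D_3 = 33908.26945
D_4 = 37943.35351
D_5 = 42458.61258
Terminal value at year 5: TV = D_5×(1+g_2)/(r−g_2) = 44411.70876/0.061 = 728060.79932
P_0 = D_1/(1+r)^1 + D_2/(1+r)^2 + D_3/(1+r)^3 + D_4/(1+r)^4 + D_5/(1+r)^5 + TV/(1+r)^5
    = 24462.33062 + 24727.50494 + 24995.55377 + 25266.50829 + 25540.39997 + 437955.05530 = 562947.35289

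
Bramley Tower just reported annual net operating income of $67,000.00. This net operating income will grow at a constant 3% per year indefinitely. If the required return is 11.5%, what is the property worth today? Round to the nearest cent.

$811882.35

D₁ = D₀ × (1 + g) = $67,000.00 × 1.03 = $69,010.0000
Growing perpetuity: P = D₁ / (r − g) = $69,010.0000 / (0.115 − 0.03) = $811,882.35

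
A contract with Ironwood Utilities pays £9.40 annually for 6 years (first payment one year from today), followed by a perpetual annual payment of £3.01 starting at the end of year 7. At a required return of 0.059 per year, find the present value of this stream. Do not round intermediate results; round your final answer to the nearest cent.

PV of 6-year annuity: £9.40 × [1 − (1+0.059)^−6] / 0.059 = 46.36843
Perpetuity value at year 6: £3.01 / 0.059 = 51.01695
PV of perpetuity: 51.01695 / (1+0.059)^6 = 36.16919
Total PV = 46.36843 + 36.16919 = 82.53762

£82.54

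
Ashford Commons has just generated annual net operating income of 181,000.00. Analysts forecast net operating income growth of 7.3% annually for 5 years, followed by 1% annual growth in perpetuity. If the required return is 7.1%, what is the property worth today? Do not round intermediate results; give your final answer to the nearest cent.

3935054.74

D_1 = 194213.00000
D_2 = 208390.54900
D_3 = 223603.05908
D_4 = 239926.08239
D_5 = 257440.68640
Terminal value at year 5: TV = D_5×(1+g_2)/(r−g_2) = 260015.09327/0.061 = 4262542.51259
P_0 = D_1/(1+r)^1 + D_2/(1+r)^2 + D_3/(1+r)^3 + D_4/(1+r)^4 + D_5/(1+r)^5 + TV/(1+r)^5
    = 181338.00187 + 181676.63492 + 182015.90035 + 182355.79932 + 182696.33303 + 3024972.07145 = 3935054.74094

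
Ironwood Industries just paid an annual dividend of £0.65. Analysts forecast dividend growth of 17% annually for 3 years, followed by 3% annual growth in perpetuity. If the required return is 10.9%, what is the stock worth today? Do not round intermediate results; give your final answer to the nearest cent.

£12.12

D_1 = 0.76050
D_2 = 0.88979
D_3 = 1.04105
Terminal value at year 3: TV = D_3×(1+g_2)/(r−g_2) = 1.07228/0.079 = 13.57316
P_0 = D_1/(1+r)^1 + D_2/(1+r)^2 + D_3/(1+r)^3 + TV/(1+r)^3
    = 0.68575 + 0.72347 + 0.76327 + 9.95145 = 12.12394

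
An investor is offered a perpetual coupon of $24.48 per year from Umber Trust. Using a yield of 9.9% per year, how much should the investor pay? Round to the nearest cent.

$247.27

Level perpetuity: PV = C / r = $24.48 / 0.099 = $247.27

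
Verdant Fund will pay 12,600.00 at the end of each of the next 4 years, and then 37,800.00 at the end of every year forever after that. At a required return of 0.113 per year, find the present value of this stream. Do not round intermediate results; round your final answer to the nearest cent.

256829.80

PV of 4-year annuity: 12,600.00 × [1 − (1+0.113)^−4] / 0.113 = 38841.73934
Perpetuity value at year 4: 37,800.00 / 0.113 = 334513.27434
PV of perpetuity: 334513.27434 / (1+0.113)^4 = 217988.05631
Total PV = 38841.73934 + 217988.05631 = 256829.79565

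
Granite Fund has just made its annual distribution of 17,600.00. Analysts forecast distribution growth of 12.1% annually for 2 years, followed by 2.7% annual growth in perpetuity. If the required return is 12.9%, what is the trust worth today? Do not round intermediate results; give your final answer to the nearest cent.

209532.13

D_1 = 19729.60000
D_2 = 22116.88160
Terminal value at year 2: TV = D_2×(1+g_2)/(r−g_2) = 22714.03740/0.102 = 222686.64121
P_0 = D_1/(1+r)^1 + D_2/(1+r)^2 + TV/(1+r)^2
    = 17475.28787 + 17351.45943 + 174705.38074 = 209532.12803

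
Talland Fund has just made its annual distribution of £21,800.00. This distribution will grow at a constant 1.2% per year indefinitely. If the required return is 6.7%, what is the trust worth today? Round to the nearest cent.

£401120.00

D₁ = D₀ × (1 + g) = £21,800.00 × 1.012 = £22,061.6000
Growing perpetuity: P = D₁ / (r − g) = £22,061.6000 / (0.067 − 0.012) = £401,120.00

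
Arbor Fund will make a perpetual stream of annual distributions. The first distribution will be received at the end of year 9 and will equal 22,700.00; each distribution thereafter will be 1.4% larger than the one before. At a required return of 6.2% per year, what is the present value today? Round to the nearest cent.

Value at end of year 8: C₁ / (r − g) = 22,700.00 / (0.062 − 0.014) = 472,916.6667
Discount to today: PV = 472,916.6667 / (1 + 0.062)^8 = 472,916.6667 / 1.618066 = 292,272.86

292272.86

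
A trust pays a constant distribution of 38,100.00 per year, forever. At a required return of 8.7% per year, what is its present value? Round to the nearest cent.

Level perpetuity: PV = C / r = 38,100.00 / 0.087 = 437,931.03

437931.03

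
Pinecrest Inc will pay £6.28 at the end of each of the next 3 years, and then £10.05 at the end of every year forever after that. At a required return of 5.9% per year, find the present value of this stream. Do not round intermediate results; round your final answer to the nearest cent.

£160.24

PV of 3-year annuity: £6.28 × [1 − (1+0.059)^−3] / 0.059 = 16.81762
Perpetuity value at year 3: £10.05 / 0.059 = 170.33898
PV of perpetuity: 170.33898 / (1+0.059)^3 = 143.42543
Total PV = 16.81762 + 143.42543 = 160.24305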